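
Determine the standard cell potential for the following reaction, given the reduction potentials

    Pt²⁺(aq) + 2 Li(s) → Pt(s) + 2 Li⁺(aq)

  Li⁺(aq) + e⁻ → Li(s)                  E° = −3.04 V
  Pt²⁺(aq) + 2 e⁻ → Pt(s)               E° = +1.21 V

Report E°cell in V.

Pt²⁺(aq) gains electrons, so the Pt²⁺/Pt couple is the cathode; the Li⁺/Li couple is the anode.
E°cell = E°(cathode) − E°(anode) = +1.21 − (−3.04) = +4.25 V.

+4.25 V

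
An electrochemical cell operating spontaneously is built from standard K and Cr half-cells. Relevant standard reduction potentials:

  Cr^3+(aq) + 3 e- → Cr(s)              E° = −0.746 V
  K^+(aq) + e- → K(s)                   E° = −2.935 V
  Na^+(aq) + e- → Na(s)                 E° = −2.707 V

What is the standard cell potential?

Of the two couples in this cell, the one with the more positive reduction potential is reduced at the cathode: here that is Cr³⁺/Cr (−0.746 V); K⁺/K (−2.935 V) is the anode.
E°cell = E°(cathode) − E°(anode) = −0.746 − (−2.935) = +2.189 V.

+2.189 V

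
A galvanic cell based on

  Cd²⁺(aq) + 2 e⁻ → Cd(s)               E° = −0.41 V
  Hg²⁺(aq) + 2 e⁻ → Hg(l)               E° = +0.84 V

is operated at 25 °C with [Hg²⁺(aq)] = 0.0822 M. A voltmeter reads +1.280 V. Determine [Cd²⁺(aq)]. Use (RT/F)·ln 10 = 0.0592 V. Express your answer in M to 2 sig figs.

0.0080 M

The Hg²⁺/Hg couple has the larger reduction potential, so it is the cathode: E°cell = +0.84 − (−0.41) = +1.25 V and n = 2.
From the Nernst equation, log Q = n(E° − E)/0.0592 = 2·(+1.25 − (+1.280))/0.0592 = −1.014.
Balancing electrons gives Hg²⁺(aq) + Cd(s) → Hg(l) + Cd²⁺(aq); thus Q = [Cd²⁺(aq)] / [Hg²⁺(aq)].
Isolating [Cd²⁺(aq)] in Q = 10^{−1.014} yields log [Cd²⁺(aq)] = −2.099, i.e. 0.0080 M.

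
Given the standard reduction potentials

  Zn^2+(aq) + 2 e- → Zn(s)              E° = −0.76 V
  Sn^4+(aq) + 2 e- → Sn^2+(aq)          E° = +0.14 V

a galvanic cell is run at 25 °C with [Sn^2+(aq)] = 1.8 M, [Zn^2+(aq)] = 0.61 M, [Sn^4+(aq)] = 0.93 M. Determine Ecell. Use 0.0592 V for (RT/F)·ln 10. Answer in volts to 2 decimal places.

+0.90 V

Sn⁴⁺/Sn²⁺ is reduced (cathode, E° = +0.14 V) and Zn²⁺/Zn is oxidized (anode).
E°cell = +0.14 − (−0.76) = +0.90 V, with n = 2 electrons transferred.
The balanced reaction is Sn^4+(aq) + Zn(s) → Sn^2+(aq) + Zn^2+(aq), so Q = ([Sn^2+(aq)]·[Zn^2+(aq)]) / [Sn^4+(aq)] = 1.18 and log Q = 0.072.
By the Nernst equation, E = +0.90 − (0.0592/2)·(0.072) = +0.90 V.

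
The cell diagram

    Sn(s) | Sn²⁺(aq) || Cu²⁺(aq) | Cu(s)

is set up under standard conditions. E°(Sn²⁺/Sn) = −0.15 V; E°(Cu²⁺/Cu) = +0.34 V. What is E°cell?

By convention the left-hand electrode in cell notation is the anode (oxidation) and the right-hand electrode is the cathode (reduction).
E°cell = E°(right) − E°(left) = +0.34 − (−0.15) = +0.49 V.

+0.49 V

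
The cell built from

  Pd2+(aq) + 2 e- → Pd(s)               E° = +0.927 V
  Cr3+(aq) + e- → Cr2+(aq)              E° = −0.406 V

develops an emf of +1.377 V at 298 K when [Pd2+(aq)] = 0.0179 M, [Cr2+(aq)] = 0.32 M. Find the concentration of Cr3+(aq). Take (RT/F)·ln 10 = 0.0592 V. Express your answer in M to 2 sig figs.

0.0077 M

Pd²⁺/Pd is the cathode (higher E°); E°cell = +0.927 − (−0.406) = +1.333 V with n = 2.
Rearranging E = E° − (0.0592/n)·log Q gives log Q = 2(+1.333 − (+1.377))/0.0592 = −1.486.
For Pd2+(aq) + 2 Cr2+(aq) → Pd(s) + 2 Cr3+(aq), the reaction quotient is Q = [Cr3+(aq)]^2 / ([Pd2+(aq)]·[Cr2+(aq)]^2).
Substituting the known concentrations and solving, log [Cr3+(aq)] = −2.111 and [Cr3+(aq)] = 0.0077 M.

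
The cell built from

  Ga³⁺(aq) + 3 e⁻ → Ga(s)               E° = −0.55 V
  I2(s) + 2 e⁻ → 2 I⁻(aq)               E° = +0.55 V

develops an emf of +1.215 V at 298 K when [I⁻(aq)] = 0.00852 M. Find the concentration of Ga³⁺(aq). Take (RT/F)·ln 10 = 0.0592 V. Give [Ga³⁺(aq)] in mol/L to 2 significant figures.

With I₂/I⁻ at the cathode and Ga³⁺/Ga at the anode, E°cell = +0.55 − (−0.55) = +1.10 V (n = 6).
Rearranging E = E° − (0.0592/n)·log Q gives log Q = 6(+1.10 − (+1.215))/0.0592 = −11.655.
For 3 I2(s) + 2 Ga(s) → 6 I⁻(aq) + 2 Ga³⁺(aq), the reaction quotient is Q = [I⁻(aq)]^6·[Ga³⁺(aq)]^2.
Solving for the unknown gives log [Ga³⁺(aq)] = 0.381, so [Ga³⁺(aq)] ≈ 2.4 M.

2.4 M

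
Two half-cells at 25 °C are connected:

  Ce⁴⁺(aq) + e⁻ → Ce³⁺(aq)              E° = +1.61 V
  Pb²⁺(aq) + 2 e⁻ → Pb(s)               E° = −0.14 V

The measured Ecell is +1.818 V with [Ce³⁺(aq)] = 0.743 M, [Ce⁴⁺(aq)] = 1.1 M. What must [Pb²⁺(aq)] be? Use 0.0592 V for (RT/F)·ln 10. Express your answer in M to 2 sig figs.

With Ce⁴⁺/Ce³⁺ at the cathode and Pb²⁺/Pb at the anode, E°cell = +1.61 − (−0.14) = +1.75 V (n = 2).
From the Nernst equation, log Q = n(E° − E)/0.0592 = 2·(+1.75 − (+1.818))/0.0592 = −2.297.
The balanced reaction is 2 Ce⁴⁺(aq) + Pb(s) → 2 Ce³⁺(aq) + Pb²⁺(aq), so Q = ([Ce³⁺(aq)]^2·[Pb²⁺(aq)]) / [Ce⁴⁺(aq)]^2.
Solving for the unknown gives log [Pb²⁺(aq)] = −1.956, so [Pb²⁺(aq)] ≈ 0.011 M.

0.011 M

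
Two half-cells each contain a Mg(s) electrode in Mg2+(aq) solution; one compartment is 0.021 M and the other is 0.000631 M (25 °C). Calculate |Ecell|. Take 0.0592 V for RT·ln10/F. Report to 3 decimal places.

For a concentration cell E°cell = 0, since both electrodes use the same couple.
The compartment with the higher Mg2+(aq) concentration (0.021 M) acts as the cathode; ions are reduced there and produced at the dilute (0.000631 M) anode.
With n = 2, Ecell = −(0.0592/2)·log([dilute]/[conc]) = −(0.0592/2)·log(0.000631/0.021) = +0.045 V.

0.045 V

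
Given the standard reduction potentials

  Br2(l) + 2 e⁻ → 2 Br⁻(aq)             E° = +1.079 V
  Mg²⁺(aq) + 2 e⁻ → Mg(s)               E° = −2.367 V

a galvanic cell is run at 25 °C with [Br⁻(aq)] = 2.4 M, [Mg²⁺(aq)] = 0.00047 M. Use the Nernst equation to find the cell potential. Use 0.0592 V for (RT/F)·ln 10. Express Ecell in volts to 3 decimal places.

+3.522 V

Since E°(Br₂/Br⁻) > E°(Mg²⁺/Mg), Br₂/Br⁻ serves as the cathode.
E°cell = E°cat − E°an = +1.079 − (−2.367) = +3.446 V; n = 2.
For the overall reaction Br2(l) + Mg(s) → 2 Br⁻(aq) + Mg²⁺(aq), Q = [Br⁻(aq)]^2·[Mg²⁺(aq)] = 0.00271, giving log Q = −2.567.
E = E° − (0.0592/n)·log Q = +3.446 − (0.0592/2)(−2.567) = +3.522 V.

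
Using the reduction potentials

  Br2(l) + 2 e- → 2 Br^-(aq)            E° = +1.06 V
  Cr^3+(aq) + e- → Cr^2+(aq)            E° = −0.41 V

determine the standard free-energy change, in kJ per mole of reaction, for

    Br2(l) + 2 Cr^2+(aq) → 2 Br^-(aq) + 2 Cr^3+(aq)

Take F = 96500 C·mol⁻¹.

In the reaction as written Br2(l) is reduced, so the Br₂/Br⁻ couple is the cathode and Cr³⁺/Cr²⁺ is the anode.
E°cell = +1.06 − (−0.41) = +1.47 V; balancing electrons gives n = 2.
ΔG° = −nFE°cell = −(2)(96500)(+1.47) J/mol = −284 kJ/mol.

−284 kJ/mol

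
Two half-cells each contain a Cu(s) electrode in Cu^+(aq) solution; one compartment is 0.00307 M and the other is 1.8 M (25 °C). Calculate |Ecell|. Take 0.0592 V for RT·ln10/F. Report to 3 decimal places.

For a concentration cell E°cell = 0, since both electrodes use the same couple.
The compartment with the higher Cu^+(aq) concentration (1.8 M) acts as the cathode; ions are reduced there and produced at the dilute (0.00307 M) anode.
With n = 1, Ecell = −(0.0592/1)·log([dilute]/[conc]) = −(0.0592/1)·log(0.00307/1.8) = +0.164 V.

0.164 V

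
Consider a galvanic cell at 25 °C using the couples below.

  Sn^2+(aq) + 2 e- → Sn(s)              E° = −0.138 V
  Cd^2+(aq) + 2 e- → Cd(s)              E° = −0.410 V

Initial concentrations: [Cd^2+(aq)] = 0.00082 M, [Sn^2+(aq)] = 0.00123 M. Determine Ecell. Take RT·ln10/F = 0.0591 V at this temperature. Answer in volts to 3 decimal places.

+0.277 V

The Sn²⁺/Sn couple has the more positive E°, so it is the cathode; Cd²⁺/Cd is the anode.
The standard potential is −0.138 − (−0.410) = +0.272 V and the balanced reaction transfers n = 2 electrons.
For the overall reaction Sn^2+(aq) + Cd(s) → Sn(s) + Cd^2+(aq), Q = [Cd^2+(aq)] / [Sn^2+(aq)] = 0.667, giving log Q = −0.176.
Applying E = E° − (RT ln10/nF)·log Q gives +0.272 − (0.0591/2)(−0.176) = +0.277 V.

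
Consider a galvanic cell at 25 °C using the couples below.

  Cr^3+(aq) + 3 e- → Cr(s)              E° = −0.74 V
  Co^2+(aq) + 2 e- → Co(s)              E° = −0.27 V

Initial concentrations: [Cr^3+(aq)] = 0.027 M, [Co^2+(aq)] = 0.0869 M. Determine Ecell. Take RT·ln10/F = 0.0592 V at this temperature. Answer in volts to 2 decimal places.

+0.47 V

Co²⁺/Co is reduced (cathode, E° = −0.27 V) and Cr³⁺/Cr is oxidized (anode).
The standard potential is −0.27 − (−0.74) = +0.47 V and the balanced reaction transfers n = 6 electrons.
The balanced reaction is 3 Co^2+(aq) + 2 Cr(s) → 3 Co(s) + 2 Cr^3+(aq), so Q = [Cr^3+(aq)]^2 / [Co^2+(aq)]^3 = 1.11 and log Q = 0.046.
E = E° − (0.0592/n)·log Q = +0.47 − (0.0592/6)(0.046) = +0.47 V.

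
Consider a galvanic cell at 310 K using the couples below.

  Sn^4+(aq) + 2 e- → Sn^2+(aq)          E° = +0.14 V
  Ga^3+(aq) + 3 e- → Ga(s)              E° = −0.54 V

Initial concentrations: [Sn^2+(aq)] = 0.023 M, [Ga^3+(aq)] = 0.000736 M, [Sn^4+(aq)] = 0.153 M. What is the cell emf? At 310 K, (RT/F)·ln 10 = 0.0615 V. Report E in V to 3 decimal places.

The Sn⁴⁺/Sn²⁺ couple has the more positive E°, so it is the cathode; Ga³⁺/Ga is the anode.
E°cell = +0.14 − (−0.54) = +0.68 V, with n = 6 electrons transferred.
Balancing gives 3 Sn^4+(aq) + 2 Ga(s) → 3 Sn^2+(aq) + 2 Ga^3+(aq); hence Q = ([Sn^2+(aq)]^3·[Ga^3+(aq)]^2) / [Sn^4+(aq)]^3 = 1.84×10^−9 (log Q = −8.735).
E = E° − (0.0615/n)·log Q = +0.68 − (0.0615/6)(−8.735) = +0.770 V.

+0.770 V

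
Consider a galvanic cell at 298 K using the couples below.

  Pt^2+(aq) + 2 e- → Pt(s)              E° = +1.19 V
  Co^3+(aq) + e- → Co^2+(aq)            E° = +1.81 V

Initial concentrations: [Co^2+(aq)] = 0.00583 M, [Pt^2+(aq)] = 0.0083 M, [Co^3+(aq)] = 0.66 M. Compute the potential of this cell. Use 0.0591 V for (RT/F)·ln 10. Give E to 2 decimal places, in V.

+0.80 V

The Co³⁺/Co²⁺ couple has the more positive E°, so it is the cathode; Pt²⁺/Pt is the anode.
The standard potential is +1.81 − (+1.19) = +0.62 V and the balanced reaction transfers n = 2 electrons.
Balancing gives 2 Co^3+(aq) + Pt(s) → 2 Co^2+(aq) + Pt^2+(aq); hence Q = ([Co^2+(aq)]^2·[Pt^2+(aq)]) / [Co^3+(aq)]^2 = 6.48×10^−7 (log Q = −6.189).
Applying E = E° − (RT ln10/nF)·log Q gives +0.62 − (0.0591/2)(−6.189) = +0.80 V.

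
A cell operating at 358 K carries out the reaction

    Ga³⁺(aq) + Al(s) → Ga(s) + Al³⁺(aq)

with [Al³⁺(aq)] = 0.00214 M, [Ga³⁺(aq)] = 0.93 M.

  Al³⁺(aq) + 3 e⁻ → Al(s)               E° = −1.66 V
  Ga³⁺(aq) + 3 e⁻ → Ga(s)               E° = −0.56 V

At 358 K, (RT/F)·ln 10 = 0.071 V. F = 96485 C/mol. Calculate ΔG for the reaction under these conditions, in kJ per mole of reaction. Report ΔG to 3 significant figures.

−336 kJ/mol

With Ga³⁺/Ga reduced at the cathode, E°cell = −0.56 − (−1.66) = +1.10 V and n = 3.
The reaction quotient is [Al³⁺(aq)] / [Ga³⁺(aq)] = 0.0023; by Nernst, E = +1.10 − (0.071/3)(−2.638) = +1.1624 V.
Finally ΔG = −nFE = −(3)(96485 C/mol)(+1.1624 V) = −336 kJ/mol.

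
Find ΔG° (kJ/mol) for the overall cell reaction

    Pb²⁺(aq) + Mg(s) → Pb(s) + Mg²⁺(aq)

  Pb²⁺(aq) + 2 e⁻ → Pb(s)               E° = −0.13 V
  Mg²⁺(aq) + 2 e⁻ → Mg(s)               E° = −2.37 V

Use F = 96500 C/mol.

In the reaction as written Pb²⁺(aq) is reduced, so the Pb²⁺/Pb couple is the cathode and Mg²⁺/Mg is the anode.
E°cell = −0.13 − (−2.37) = +2.24 V; balancing electrons gives n = 2.
ΔG° = −nFE°cell = −(2)(96500)(+2.24) J/mol = −432 kJ/mol.

−432 kJ/mol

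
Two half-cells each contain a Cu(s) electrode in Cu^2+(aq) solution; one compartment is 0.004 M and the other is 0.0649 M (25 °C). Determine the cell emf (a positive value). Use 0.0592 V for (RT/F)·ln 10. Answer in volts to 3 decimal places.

0.036 V

For a concentration cell E°cell = 0, since both electrodes use the same couple.
The compartment with the higher Cu^2+(aq) concentration (0.0649 M) acts as the cathode; ions are reduced there and produced at the dilute (0.004 M) anode.
With n = 2, Ecell = −(0.0592/2)·log([dilute]/[conc]) = −(0.0592/2)·log(0.004/0.0649) = +0.036 V.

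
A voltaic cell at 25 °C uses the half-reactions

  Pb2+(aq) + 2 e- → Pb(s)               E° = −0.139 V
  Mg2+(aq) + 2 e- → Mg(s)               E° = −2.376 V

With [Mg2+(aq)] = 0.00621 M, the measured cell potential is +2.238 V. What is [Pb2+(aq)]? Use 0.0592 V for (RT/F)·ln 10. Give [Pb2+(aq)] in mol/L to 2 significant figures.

The Pb²⁺/Pb couple has the larger reduction potential, so it is the cathode: E°cell = −0.139 − (−2.376) = +2.237 V and n = 2.
Since E = E° − (0.0592/n)·log Q, log Q = n(E° − E)/0.0592 = −0.034.
Balancing electrons gives Pb2+(aq) + Mg(s) → Pb(s) + Mg2+(aq); thus Q = [Mg2+(aq)] / [Pb2+(aq)].
Substituting the known concentrations and solving, log [Pb2+(aq)] = −2.173 and [Pb2+(aq)] = 0.0067 M.

0.0067 M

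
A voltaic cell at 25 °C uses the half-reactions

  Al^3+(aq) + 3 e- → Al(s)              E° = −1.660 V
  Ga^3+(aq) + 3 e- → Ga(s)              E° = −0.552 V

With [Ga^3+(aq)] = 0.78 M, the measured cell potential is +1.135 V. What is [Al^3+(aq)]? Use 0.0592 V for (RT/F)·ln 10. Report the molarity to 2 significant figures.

0.033 M

With Ga³⁺/Ga at the cathode and Al³⁺/Al at the anode, E°cell = −0.552 − (−1.660) = +1.108 V (n = 3).
Rearranging E = E° − (0.0592/n)·log Q gives log Q = 3(+1.108 − (+1.135))/0.0592 = −1.368.
The balanced reaction is Ga^3+(aq) + Al(s) → Ga(s) + Al^3+(aq), so Q = [Al^3+(aq)] / [Ga^3+(aq)].
Substituting the known concentrations and solving, log [Al^3+(aq)] = −1.476 and [Al^3+(aq)] = 0.033 M.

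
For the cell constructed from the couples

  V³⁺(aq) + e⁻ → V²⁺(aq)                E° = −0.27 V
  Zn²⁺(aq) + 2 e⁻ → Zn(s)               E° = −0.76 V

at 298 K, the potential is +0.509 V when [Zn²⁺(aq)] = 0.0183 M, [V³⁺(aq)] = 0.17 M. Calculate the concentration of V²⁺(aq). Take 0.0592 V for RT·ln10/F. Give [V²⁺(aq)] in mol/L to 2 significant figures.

V³⁺/V²⁺ is the cathode (higher E°); E°cell = −0.27 − (−0.76) = +0.49 V with n = 2.
Since E = E° − (0.0592/n)·log Q, log Q = n(E° − E)/0.0592 = −0.642.
The balanced reaction is 2 V³⁺(aq) + Zn(s) → 2 V²⁺(aq) + Zn²⁺(aq), so Q = ([V²⁺(aq)]^2·[Zn²⁺(aq)]) / [V³⁺(aq)]^2.
Solving for the unknown gives log [V²⁺(aq)] = −0.222, so [V²⁺(aq)] ≈ 0.60 M.

0.60 M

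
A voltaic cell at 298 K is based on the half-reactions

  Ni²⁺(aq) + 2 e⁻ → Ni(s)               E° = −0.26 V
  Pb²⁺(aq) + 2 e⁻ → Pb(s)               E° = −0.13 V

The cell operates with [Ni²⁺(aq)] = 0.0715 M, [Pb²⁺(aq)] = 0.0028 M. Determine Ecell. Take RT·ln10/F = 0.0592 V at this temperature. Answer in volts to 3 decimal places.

+0.088 V

The Pb²⁺/Pb couple has the more positive E°, so it is the cathode; Ni²⁺/Ni is the anode.
E°cell = E°cat − E°an = −0.13 − (−0.26) = +0.13 V; n = 2.
For the overall reaction Pb²⁺(aq) + Ni(s) → Pb(s) + Ni²⁺(aq), Q = [Ni²⁺(aq)] / [Pb²⁺(aq)] = 25.5, giving log Q = 1.407.
By the Nernst equation, E = +0.13 − (0.0592/2)·(1.407) = +0.088 V.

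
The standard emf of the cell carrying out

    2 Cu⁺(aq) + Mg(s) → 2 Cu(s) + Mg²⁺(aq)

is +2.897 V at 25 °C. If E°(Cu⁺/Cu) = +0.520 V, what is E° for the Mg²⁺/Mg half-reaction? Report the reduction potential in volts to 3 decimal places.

In the reaction as written the Cu⁺/Cu couple is reduced (cathode) and Mg²⁺/Mg is oxidized (anode), so E°cell = E°(Cu⁺/Cu) − E°(Mg²⁺/Mg).
E°(Mg²⁺/Mg) = E°(cathode) − E°cell = +0.520 − (+2.897) = −2.377 V.

−2.377 V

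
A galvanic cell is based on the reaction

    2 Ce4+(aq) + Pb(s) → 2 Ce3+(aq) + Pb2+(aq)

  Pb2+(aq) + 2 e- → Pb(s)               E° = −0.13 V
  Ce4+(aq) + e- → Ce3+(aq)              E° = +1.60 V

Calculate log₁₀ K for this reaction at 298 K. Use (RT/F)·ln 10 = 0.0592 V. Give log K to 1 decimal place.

The Ce⁴⁺/Ce³⁺ couple is reduced (cathode); E°cell = +1.60 − (−0.13) = +1.73 V with n = 2.
At equilibrium E = 0, so log K = nE°cell / 0.0592 = (2)(+1.73) / 0.0592 = 58.4.

log K = 58.4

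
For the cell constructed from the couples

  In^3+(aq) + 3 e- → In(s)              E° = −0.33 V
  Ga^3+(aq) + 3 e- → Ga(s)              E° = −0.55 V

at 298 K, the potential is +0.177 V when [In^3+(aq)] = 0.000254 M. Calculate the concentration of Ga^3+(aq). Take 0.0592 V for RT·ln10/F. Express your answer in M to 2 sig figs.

In³⁺/In is the cathode (higher E°); E°cell = −0.33 − (−0.55) = +0.22 V with n = 3.
From the Nernst equation, log Q = n(E° − E)/0.0592 = 3·(+0.22 − (+0.177))/0.0592 = 2.179.
For In^3+(aq) + Ga(s) → In(s) + Ga^3+(aq), the reaction quotient is Q = [Ga^3+(aq)] / [In^3+(aq)].
Solving for the unknown gives log [Ga^3+(aq)] = −1.416, so [Ga^3+(aq)] ≈ 0.038 M.

0.038 M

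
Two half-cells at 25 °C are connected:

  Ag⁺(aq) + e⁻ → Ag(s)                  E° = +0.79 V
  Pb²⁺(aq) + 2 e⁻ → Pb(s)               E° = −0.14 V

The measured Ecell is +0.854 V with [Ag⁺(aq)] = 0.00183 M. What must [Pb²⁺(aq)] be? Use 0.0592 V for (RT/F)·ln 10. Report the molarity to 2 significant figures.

0.0012 M

Ag⁺/Ag is the cathode (higher E°); E°cell = +0.79 − (−0.14) = +0.93 V with n = 2.
From the Nernst equation, log Q = n(E° − E)/0.0592 = 2·(+0.93 − (+0.854))/0.0592 = 2.568.
Balancing electrons gives 2 Ag⁺(aq) + Pb(s) → 2 Ag(s) + Pb²⁺(aq); thus Q = [Pb²⁺(aq)] / [Ag⁺(aq)]^2.
Substituting the known concentrations and solving, log [Pb²⁺(aq)] = −2.907 and [Pb²⁺(aq)] = 0.0012 M.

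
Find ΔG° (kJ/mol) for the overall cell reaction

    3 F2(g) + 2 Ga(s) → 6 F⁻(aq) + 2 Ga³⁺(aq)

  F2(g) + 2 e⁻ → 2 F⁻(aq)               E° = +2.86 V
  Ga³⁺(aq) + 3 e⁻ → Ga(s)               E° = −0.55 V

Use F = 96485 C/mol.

−1974 kJ/mol

In the reaction as written F2(g) is reduced, so the F₂/F⁻ couple is the cathode and Ga³⁺/Ga is the anode.
E°cell = +2.86 − (−0.55) = +3.41 V; balancing electrons gives n = 6.
ΔG° = −nFE°cell = −(6)(96485)(+3.41) J/mol = −1974 kJ/mol.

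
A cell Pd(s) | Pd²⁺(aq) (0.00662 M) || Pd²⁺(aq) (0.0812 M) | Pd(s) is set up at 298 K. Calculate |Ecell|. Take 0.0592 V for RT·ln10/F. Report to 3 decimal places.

For a concentration cell E°cell = 0, since both electrodes use the same couple.
The compartment with the higher Pd²⁺(aq) concentration (0.0812 M) acts as the cathode; ions are reduced there and produced at the dilute (0.00662 M) anode.
With n = 2, Ecell = −(0.0592/2)·log([dilute]/[conc]) = −(0.0592/2)·log(0.00662/0.0812) = +0.032 V.

0.032 V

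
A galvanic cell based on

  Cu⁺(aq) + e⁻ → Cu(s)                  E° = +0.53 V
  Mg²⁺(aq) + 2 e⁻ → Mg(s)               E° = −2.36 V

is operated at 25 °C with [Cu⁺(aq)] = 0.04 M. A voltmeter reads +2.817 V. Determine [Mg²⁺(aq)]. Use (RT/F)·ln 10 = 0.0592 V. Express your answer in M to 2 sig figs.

With Cu⁺/Cu at the cathode and Mg²⁺/Mg at the anode, E°cell = +0.53 − (−2.36) = +2.89 V (n = 2).
Rearranging E = E° − (0.0592/n)·log Q gives log Q = 2(+2.89 − (+2.817))/0.0592 = 2.466.
For 2 Cu⁺(aq) + Mg(s) → 2 Cu(s) + Mg²⁺(aq), the reaction quotient is Q = [Mg²⁺(aq)] / [Cu⁺(aq)]^2.
Isolating [Mg²⁺(aq)] in Q = 10^{2.466} yields log [Mg²⁺(aq)] = −0.330, i.e. 0.47 M.

0.47 M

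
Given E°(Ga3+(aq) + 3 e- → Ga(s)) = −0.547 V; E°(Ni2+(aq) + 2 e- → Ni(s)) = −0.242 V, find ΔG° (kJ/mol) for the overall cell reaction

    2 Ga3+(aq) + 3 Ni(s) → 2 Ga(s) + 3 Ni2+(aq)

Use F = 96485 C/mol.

+177 kJ/mol

In the reaction as written Ga3+(aq) is reduced, so the Ga³⁺/Ga couple is the cathode and Ni²⁺/Ni is the anode.
E°cell = −0.547 − (−0.242) = −0.305 V; balancing electrons gives n = 6.
ΔG° = −nFE°cell = −(6)(96485)(−0.305) J/mol = +177 kJ/mol.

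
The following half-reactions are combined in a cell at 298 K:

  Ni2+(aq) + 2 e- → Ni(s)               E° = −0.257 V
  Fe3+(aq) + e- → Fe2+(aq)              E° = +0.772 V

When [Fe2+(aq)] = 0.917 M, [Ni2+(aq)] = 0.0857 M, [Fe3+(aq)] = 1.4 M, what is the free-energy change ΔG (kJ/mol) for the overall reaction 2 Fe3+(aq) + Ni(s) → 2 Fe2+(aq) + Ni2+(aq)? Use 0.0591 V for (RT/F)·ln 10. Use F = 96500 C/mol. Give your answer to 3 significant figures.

E°cell = +0.772 − (−0.257) = +1.029 V; the balanced reaction transfers n = 2 electrons.
The reaction quotient is ([Fe2+(aq)]^2·[Ni2+(aq)]) / [Fe3+(aq)]^2 = 0.0368; by Nernst, E = +1.029 − (0.0591/2)(−1.435) = +1.0714 V.
Then ΔG = −nFE = −2 × 96500 × +1.0714 J/mol = −207 kJ/mol.

−207 kJ/mol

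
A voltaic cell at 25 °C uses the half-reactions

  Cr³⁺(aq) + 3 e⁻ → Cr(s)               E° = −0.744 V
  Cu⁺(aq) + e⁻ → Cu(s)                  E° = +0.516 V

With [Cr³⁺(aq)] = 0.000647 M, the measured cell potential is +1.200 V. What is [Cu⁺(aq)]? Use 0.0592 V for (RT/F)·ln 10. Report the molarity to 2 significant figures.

0.0084 M

Cu⁺/Cu is the cathode (higher E°); E°cell = +0.516 − (−0.744) = +1.260 V with n = 3.
Rearranging E = E° − (0.0592/n)·log Q gives log Q = 3(+1.260 − (+1.200))/0.0592 = 3.041.
For 3 Cu⁺(aq) + Cr(s) → 3 Cu(s) + Cr³⁺(aq), the reaction quotient is Q = [Cr³⁺(aq)] / [Cu⁺(aq)]^3.
Solving for the unknown gives log [Cu⁺(aq)] = −2.077, so [Cu⁺(aq)] ≈ 0.0084 M.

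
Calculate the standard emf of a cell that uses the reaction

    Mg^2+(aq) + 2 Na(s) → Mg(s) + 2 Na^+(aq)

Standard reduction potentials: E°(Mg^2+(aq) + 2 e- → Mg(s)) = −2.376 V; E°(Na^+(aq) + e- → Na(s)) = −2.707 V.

+0.331 V

Mg^2+(aq) gains electrons, so the Mg²⁺/Mg couple is the cathode; the Na⁺/Na couple is the anode.
E°cell = E°(cathode) − E°(anode) = −2.376 − (−2.707) = +0.331 V.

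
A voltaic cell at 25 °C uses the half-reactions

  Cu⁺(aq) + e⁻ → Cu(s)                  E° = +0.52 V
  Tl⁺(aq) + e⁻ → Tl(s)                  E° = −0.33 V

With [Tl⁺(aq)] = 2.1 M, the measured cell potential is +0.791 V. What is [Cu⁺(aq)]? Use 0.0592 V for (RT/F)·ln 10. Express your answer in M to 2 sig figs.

With Cu⁺/Cu at the cathode and Tl⁺/Tl at the anode, E°cell = +0.52 − (−0.33) = +0.85 V (n = 1).
From the Nernst equation, log Q = n(E° − E)/0.0592 = 1·(+0.85 − (+0.791))/0.0592 = 0.997.
The balanced reaction is Cu⁺(aq) + Tl(s) → Cu(s) + Tl⁺(aq), so Q = [Tl⁺(aq)] / [Cu⁺(aq)].
Solving for the unknown gives log [Cu⁺(aq)] = −0.675, so [Cu⁺(aq)] ≈ 0.21 M.

0.21 M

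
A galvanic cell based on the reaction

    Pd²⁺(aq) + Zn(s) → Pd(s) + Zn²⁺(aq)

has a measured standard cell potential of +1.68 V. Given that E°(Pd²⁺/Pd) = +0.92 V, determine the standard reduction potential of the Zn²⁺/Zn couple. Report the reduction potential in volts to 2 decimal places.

−0.76 V

In the reaction as written the Pd²⁺/Pd couple is reduced (cathode) and Zn²⁺/Zn is oxidized (anode), so E°cell = E°(Pd²⁺/Pd) − E°(Zn²⁺/Zn).
E°(Zn²⁺/Zn) = E°(cathode) − E°cell = +0.92 − (+1.68) = −0.76 V.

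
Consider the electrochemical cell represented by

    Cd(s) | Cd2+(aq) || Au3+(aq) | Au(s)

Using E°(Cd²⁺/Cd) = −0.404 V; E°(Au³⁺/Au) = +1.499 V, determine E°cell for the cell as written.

+1.903 V

By convention the left-hand electrode in cell notation is the anode (oxidation) and the right-hand electrode is the cathode (reduction).
E°cell = E°(right) − E°(left) = +1.499 − (−0.404) = +1.903 V.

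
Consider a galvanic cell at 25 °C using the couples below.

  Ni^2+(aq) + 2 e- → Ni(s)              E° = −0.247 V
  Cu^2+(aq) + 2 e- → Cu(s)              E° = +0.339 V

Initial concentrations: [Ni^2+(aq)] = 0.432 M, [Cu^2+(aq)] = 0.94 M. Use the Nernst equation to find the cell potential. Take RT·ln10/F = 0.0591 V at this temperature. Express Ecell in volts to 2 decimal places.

+0.60 V

Cu²⁺/Cu is reduced (cathode, E° = +0.339 V) and Ni²⁺/Ni is oxidized (anode).
The standard potential is +0.339 − (−0.247) = +0.586 V and the balanced reaction transfers n = 2 electrons.
The balanced reaction is Cu^2+(aq) + Ni(s) → Cu(s) + Ni^2+(aq), so Q = [Ni^2+(aq)] / [Cu^2+(aq)] = 0.46 and log Q = −0.338.
E = E° − (0.0591/n)·log Q = +0.586 − (0.0591/2)(−0.338) = +0.60 V.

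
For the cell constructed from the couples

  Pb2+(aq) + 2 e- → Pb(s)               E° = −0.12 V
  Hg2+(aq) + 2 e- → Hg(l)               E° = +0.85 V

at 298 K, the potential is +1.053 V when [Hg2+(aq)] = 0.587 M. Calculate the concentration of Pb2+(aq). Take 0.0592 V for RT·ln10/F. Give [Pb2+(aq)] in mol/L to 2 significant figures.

With Hg²⁺/Hg at the cathode and Pb²⁺/Pb at the anode, E°cell = +0.85 − (−0.12) = +0.97 V (n = 2).
Since E = E° − (0.0592/n)·log Q, log Q = n(E° − E)/0.0592 = −2.804.
Balancing electrons gives Hg2+(aq) + Pb(s) → Hg(l) + Pb2+(aq); thus Q = [Pb2+(aq)] / [Hg2+(aq)].
Substituting the known concentrations and solving, log [Pb2+(aq)] = −3.035 and [Pb2+(aq)] = 0.00092 M.

0.00092 M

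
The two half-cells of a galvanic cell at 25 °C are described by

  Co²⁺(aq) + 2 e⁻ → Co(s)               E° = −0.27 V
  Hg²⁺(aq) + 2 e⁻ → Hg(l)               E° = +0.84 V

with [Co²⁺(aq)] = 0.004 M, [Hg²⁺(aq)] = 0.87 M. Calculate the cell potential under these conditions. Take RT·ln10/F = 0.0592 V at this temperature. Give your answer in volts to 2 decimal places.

+1.18 V

The Hg²⁺/Hg couple has the more positive E°, so it is the cathode; Co²⁺/Co is the anode.
E°cell = E°cat − E°an = +0.84 − (−0.27) = +1.11 V; n = 2.
For the overall reaction Hg²⁺(aq) + Co(s) → Hg(l) + Co²⁺(aq), Q = [Co²⁺(aq)] / [Hg²⁺(aq)] = 0.0046, giving log Q = −2.337.
By the Nernst equation, E = +1.11 − (0.0592/2)·(−2.337) = +1.18 V.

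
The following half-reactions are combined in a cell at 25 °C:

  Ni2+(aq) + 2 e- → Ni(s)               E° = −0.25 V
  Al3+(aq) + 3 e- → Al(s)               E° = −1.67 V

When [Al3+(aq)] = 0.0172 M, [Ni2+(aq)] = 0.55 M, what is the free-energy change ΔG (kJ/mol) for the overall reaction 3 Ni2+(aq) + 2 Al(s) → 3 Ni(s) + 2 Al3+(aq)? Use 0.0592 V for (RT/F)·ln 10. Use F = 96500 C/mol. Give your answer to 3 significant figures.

−838 kJ/mol

With Ni²⁺/Ni reduced at the cathode, E°cell = −0.25 − (−1.67) = +1.42 V and n = 6.
The reaction quotient is [Al3+(aq)]^2 / [Ni2+(aq)]^3 = 0.00178; by Nernst, E = +1.42 − (0.0592/6)(−2.750) = +1.4471 V.
ΔG = −nFE = −(6)(96500)(+1.4471) J/mol = −838 kJ/mol.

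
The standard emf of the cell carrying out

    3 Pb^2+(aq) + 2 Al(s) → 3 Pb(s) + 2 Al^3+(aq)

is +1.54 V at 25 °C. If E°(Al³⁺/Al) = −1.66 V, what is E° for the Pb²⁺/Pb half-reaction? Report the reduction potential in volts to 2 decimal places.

In the reaction as written the Pb²⁺/Pb couple is reduced (cathode) and Al³⁺/Al is oxidized (anode), so E°cell = E°(Pb²⁺/Pb) − E°(Al³⁺/Al).
E°(Pb²⁺/Pb) = E°cell + E°(anode) = +1.54 + (−1.66) = −0.12 V.

−0.12 V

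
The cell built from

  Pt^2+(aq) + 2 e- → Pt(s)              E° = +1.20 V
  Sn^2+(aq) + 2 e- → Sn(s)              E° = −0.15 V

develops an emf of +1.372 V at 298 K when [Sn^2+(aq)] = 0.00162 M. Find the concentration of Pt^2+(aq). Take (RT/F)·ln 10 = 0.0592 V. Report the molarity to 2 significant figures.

0.0090 M

The Pt²⁺/Pt couple has the larger reduction potential, so it is the cathode: E°cell = +1.20 − (−0.15) = +1.35 V and n = 2.
Rearranging E = E° − (0.0592/n)·log Q gives log Q = 2(+1.35 − (+1.372))/0.0592 = −0.743.
Balancing electrons gives Pt^2+(aq) + Sn(s) → Pt(s) + Sn^2+(aq); thus Q = [Sn^2+(aq)] / [Pt^2+(aq)].
Solving for the unknown gives log [Pt^2+(aq)] = −2.047, so [Pt^2+(aq)] ≈ 0.0090 M.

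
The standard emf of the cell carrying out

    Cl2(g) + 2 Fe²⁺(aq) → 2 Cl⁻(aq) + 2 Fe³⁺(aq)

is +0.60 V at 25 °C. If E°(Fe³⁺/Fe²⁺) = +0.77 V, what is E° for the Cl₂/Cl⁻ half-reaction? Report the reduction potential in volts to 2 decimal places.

In the reaction as written the Cl₂/Cl⁻ couple is reduced (cathode) and Fe³⁺/Fe²⁺ is oxidized (anode), so E°cell = E°(Cl₂/Cl⁻) − E°(Fe³⁺/Fe²⁺).
E°(Cl₂/Cl⁻) = E°cell + E°(anode) = +0.60 + (+0.77) = +1.37 V.

+1.37 V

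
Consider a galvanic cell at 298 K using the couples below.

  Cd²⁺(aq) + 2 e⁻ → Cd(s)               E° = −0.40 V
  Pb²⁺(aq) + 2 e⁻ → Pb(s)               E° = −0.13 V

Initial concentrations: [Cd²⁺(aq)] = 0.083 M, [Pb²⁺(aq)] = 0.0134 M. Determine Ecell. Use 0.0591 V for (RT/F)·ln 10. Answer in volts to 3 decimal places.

Since E°(Pb²⁺/Pb) > E°(Cd²⁺/Cd), Pb²⁺/Pb serves as the cathode.
E°cell = −0.13 − (−0.40) = +0.27 V, with n = 2 electrons transferred.
Balancing gives Pb²⁺(aq) + Cd(s) → Pb(s) + Cd²⁺(aq); hence Q = [Cd²⁺(aq)] / [Pb²⁺(aq)] = 6.19 (log Q = 0.792).
By the Nernst equation, E = +0.27 − (0.0591/2)·(0.792) = +0.247 V.

+0.247 V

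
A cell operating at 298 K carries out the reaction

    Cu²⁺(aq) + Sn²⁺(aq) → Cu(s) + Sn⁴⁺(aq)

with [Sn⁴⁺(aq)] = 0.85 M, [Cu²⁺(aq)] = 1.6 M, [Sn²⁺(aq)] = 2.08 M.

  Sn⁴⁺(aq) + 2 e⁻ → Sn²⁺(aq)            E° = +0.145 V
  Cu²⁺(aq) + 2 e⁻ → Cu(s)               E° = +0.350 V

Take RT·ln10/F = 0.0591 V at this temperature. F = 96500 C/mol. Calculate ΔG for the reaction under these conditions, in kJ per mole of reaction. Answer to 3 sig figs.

−42.9 kJ/mol

E°cell = +0.350 − (+0.145) = +0.205 V; the balanced reaction transfers n = 2 electrons.
Here Q = [Sn⁴⁺(aq)] / ([Cu²⁺(aq)]·[Sn²⁺(aq)]) = 0.255 (log Q = −0.593), giving E = +0.205 − (0.0591/2)·(−0.593) = +0.2225 V.
ΔG = −nFE = −(2)(96500)(+0.2225) J/mol = −42.9 kJ/mol.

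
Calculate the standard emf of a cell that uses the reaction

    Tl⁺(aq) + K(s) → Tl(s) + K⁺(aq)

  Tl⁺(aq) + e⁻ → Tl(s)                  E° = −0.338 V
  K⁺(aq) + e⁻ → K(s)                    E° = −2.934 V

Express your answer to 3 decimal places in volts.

In the reaction as written, Tl⁺(aq) is reduced (cathode) and K⁺(aq) is produced by oxidation at the anode.
E°cell = E°(cathode) − E°(anode) = −0.338 − (−2.934) = +2.596 V.
The positive value indicates the reaction is spontaneous as written.

+2.596 V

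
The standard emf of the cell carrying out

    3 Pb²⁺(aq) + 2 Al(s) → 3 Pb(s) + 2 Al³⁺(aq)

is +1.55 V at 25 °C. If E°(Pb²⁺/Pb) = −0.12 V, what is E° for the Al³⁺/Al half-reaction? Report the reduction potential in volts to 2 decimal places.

In the reaction as written the Pb²⁺/Pb couple is reduced (cathode) and Al³⁺/Al is oxidized (anode), so E°cell = E°(Pb²⁺/Pb) − E°(Al³⁺/Al).
E°(Al³⁺/Al) = E°(cathode) − E°cell = −0.12 − (+1.55) = −1.67 V.

−1.67 V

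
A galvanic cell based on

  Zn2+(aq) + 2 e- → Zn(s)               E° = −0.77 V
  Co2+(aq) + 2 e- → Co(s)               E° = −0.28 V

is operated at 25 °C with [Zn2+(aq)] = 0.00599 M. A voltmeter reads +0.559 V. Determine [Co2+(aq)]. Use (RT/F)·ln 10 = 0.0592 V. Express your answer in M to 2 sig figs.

1.3 M

The Co²⁺/Co couple has the larger reduction potential, so it is the cathode: E°cell = −0.28 − (−0.77) = +0.49 V and n = 2.
Since E = E° − (0.0592/n)·log Q, log Q = n(E° − E)/0.0592 = −2.331.
Balancing electrons gives Co2+(aq) + Zn(s) → Co(s) + Zn2+(aq); thus Q = [Zn2+(aq)] / [Co2+(aq)].
Solving for the unknown gives log [Co2+(aq)] = 0.108, so [Co2+(aq)] ≈ 1.3 M.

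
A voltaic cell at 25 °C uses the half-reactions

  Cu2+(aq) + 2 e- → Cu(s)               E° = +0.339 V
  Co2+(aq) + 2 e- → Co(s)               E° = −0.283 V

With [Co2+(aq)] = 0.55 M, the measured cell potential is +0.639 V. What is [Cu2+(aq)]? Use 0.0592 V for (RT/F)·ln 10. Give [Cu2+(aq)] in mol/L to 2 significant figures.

2.1 M

The Cu²⁺/Cu couple has the larger reduction potential, so it is the cathode: E°cell = +0.339 − (−0.283) = +0.622 V and n = 2.
From the Nernst equation, log Q = n(E° − E)/0.0592 = 2·(+0.622 − (+0.639))/0.0592 = −0.574.
Balancing electrons gives Cu2+(aq) + Co(s) → Cu(s) + Co2+(aq); thus Q = [Co2+(aq)] / [Cu2+(aq)].
Solving for the unknown gives log [Cu2+(aq)] = 0.314, so [Cu2+(aq)] ≈ 2.1 M.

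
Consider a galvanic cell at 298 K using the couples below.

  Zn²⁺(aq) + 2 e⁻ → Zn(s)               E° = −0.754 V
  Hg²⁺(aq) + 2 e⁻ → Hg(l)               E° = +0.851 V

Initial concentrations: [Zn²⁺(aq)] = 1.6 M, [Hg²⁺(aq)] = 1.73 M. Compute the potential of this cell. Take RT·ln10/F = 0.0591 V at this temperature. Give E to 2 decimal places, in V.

+1.61 V

Since E°(Hg²⁺/Hg) > E°(Zn²⁺/Zn), Hg²⁺/Hg serves as the cathode.
The standard potential is +0.851 − (−0.754) = +1.605 V and the balanced reaction transfers n = 2 electrons.
Balancing gives Hg²⁺(aq) + Zn(s) → Hg(l) + Zn²⁺(aq); hence Q = [Zn²⁺(aq)] / [Hg²⁺(aq)] = 0.925 (log Q = −0.034).
By the Nernst equation, E = +1.605 − (0.0591/2)·(−0.034) = +1.61 V.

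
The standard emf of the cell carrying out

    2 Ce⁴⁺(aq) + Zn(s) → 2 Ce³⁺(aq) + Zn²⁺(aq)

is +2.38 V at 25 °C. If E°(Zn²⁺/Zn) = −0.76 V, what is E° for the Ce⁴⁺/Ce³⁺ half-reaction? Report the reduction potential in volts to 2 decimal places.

In the reaction as written the Ce⁴⁺/Ce³⁺ couple is reduced (cathode) and Zn²⁺/Zn is oxidized (anode), so E°cell = E°(Ce⁴⁺/Ce³⁺) − E°(Zn²⁺/Zn).
E°(Ce⁴⁺/Ce³⁺) = E°cell + E°(anode) = +2.38 + (−0.76) = +1.62 V.

+1.62 V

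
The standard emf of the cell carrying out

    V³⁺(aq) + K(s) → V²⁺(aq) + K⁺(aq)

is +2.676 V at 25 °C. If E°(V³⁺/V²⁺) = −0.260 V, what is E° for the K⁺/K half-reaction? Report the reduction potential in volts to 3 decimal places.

−2.936 V

In the reaction as written the V³⁺/V²⁺ couple is reduced (cathode) and K⁺/K is oxidized (anode), so E°cell = E°(V³⁺/V²⁺) − E°(K⁺/K).
E°(K⁺/K) = E°(cathode) − E°cell = −0.260 − (+2.676) = −2.936 V.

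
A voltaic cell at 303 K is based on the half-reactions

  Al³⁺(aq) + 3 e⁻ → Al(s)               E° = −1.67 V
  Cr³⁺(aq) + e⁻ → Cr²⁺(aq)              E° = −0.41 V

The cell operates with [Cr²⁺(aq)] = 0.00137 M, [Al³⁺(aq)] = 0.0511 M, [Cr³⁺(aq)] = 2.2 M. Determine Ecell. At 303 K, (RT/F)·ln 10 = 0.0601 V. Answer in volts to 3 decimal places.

+1.479 V

Since E°(Cr³⁺/Cr²⁺) > E°(Al³⁺/Al), Cr³⁺/Cr²⁺ serves as the cathode.
The standard potential is −0.41 − (−1.67) = +1.26 V and the balanced reaction transfers n = 3 electrons.
For the overall reaction 3 Cr³⁺(aq) + Al(s) → 3 Cr²⁺(aq) + Al³⁺(aq), Q = ([Cr²⁺(aq)]^3·[Al³⁺(aq)]) / [Cr³⁺(aq)]^3 = 1.23×10^−11, giving log Q = −10.909.
Applying E = E° − (RT ln10/nF)·log Q gives +1.26 − (0.0601/3)(−10.909) = +1.479 V.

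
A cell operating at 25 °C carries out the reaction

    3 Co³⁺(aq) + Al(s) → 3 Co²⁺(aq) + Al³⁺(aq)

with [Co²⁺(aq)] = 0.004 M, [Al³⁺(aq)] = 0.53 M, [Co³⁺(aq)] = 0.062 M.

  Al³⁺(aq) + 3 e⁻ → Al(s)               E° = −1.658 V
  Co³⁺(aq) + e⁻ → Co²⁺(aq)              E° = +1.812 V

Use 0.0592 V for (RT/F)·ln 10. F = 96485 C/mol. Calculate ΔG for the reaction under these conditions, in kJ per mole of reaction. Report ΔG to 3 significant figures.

The standard cell potential is +1.812 − (−1.658) = +3.470 V, with n = 3 electrons in the balanced equation.
The reaction quotient is ([Co²⁺(aq)]^3·[Al³⁺(aq)]) / [Co³⁺(aq)]^3 = 0.000142; by Nernst, E = +3.470 − (0.0592/3)(−3.847) = +3.5459 V.
ΔG = −nFE = −(3)(96485)(+3.5459) J/mol = −1030 kJ/mol.

−1030 kJ/mol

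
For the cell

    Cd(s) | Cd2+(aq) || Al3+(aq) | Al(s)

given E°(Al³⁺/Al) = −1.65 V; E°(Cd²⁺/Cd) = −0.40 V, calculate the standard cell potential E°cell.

−1.25 V

By convention the left-hand electrode in cell notation is the anode (oxidation) and the right-hand electrode is the cathode (reduction).
E°cell = E°(right) − E°(left) = −1.65 − (−0.40) = −1.25 V.
The negative sign shows that, as written, the cell would require an external voltage to drive the reaction.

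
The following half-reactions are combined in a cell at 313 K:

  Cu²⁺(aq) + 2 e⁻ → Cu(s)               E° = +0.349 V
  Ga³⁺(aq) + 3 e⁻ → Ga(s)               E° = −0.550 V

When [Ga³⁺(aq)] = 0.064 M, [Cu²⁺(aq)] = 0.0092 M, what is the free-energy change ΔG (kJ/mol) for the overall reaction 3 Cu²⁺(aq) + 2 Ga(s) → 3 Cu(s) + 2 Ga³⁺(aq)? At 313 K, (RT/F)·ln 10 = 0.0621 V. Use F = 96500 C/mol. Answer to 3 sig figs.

E°cell = +0.349 − (−0.550) = +0.899 V; the balanced reaction transfers n = 6 electrons.
Q = [Ga³⁺(aq)]^2 / [Cu²⁺(aq)]^3 = 5.26×10^3, so log Q = 3.721 and E = +0.899 − (0.0621/6)(3.721) = +0.8605 V.
Then ΔG = −nFE = −6 × 96500 × +0.8605 J/mol = −498 kJ/mol.

−498 kJ/mol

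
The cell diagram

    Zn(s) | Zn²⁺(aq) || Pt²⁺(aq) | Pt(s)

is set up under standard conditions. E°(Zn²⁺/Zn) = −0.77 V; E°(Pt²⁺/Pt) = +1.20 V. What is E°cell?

By convention the left-hand electrode in cell notation is the anode (oxidation) and the right-hand electrode is the cathode (reduction).
E°cell = E°(right) − E°(left) = +1.20 − (−0.77) = +1.97 V.

+1.97 V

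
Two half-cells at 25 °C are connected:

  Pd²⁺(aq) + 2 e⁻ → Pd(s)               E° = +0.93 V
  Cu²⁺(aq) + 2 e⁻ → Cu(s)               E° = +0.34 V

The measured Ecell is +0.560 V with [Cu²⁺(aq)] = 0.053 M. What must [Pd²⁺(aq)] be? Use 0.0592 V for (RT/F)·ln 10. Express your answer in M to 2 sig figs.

0.0051 M

The Pd²⁺/Pd couple has the larger reduction potential, so it is the cathode: E°cell = +0.93 − (+0.34) = +0.59 V and n = 2.
From the Nernst equation, log Q = n(E° − E)/0.0592 = 2·(+0.59 − (+0.560))/0.0592 = 1.014.
Balancing electrons gives Pd²⁺(aq) + Cu(s) → Pd(s) + Cu²⁺(aq); thus Q = [Cu²⁺(aq)] / [Pd²⁺(aq)].
Isolating [Pd²⁺(aq)] in Q = 10^{1.014} yields log [Pd²⁺(aq)] = −2.290, i.e. 0.0051 M.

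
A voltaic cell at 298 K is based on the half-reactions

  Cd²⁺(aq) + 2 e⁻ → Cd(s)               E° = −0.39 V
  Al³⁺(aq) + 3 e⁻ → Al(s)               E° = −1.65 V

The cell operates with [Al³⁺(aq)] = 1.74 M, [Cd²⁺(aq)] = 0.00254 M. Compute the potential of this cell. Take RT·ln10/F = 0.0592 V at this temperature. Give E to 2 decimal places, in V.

+1.18 V

The Cd²⁺/Cd couple has the more positive E°, so it is the cathode; Al³⁺/Al is the anode.
E°cell = −0.39 − (−1.65) = +1.26 V, with n = 6 electrons transferred.
Balancing gives 3 Cd²⁺(aq) + 2 Al(s) → 3 Cd(s) + 2 Al³⁺(aq); hence Q = [Al³⁺(aq)]^2 / [Cd²⁺(aq)]^3 = 1.85×10^8 (log Q = 8.267).
By the Nernst equation, E = +1.26 − (0.0592/6)·(8.267) = +1.18 V.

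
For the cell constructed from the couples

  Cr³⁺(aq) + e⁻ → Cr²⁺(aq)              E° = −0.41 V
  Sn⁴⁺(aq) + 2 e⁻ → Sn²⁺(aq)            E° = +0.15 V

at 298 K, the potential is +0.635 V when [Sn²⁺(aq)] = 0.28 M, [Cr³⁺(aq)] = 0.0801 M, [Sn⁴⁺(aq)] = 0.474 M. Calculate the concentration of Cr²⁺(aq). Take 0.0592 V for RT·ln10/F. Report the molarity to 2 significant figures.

Sn⁴⁺/Sn²⁺ is the cathode (higher E°); E°cell = +0.15 − (−0.41) = +0.56 V with n = 2.
Since E = E° − (0.0592/n)·log Q, log Q = n(E° − E)/0.0592 = −2.534.
For Sn⁴⁺(aq) + 2 Cr²⁺(aq) → Sn²⁺(aq) + 2 Cr³⁺(aq), the reaction quotient is Q = ([Sn²⁺(aq)]·[Cr³⁺(aq)]^2) / ([Sn⁴⁺(aq)]·[Cr²⁺(aq)]^2).
Solving for the unknown gives log [Cr²⁺(aq)] = 0.056, so [Cr²⁺(aq)] ≈ 1.1 M.

1.1 M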